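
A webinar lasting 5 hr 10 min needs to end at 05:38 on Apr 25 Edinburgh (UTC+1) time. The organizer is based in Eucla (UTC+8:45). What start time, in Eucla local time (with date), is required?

Target end time in UTC: 05:38 − 1:00 = 04:38 on Apr 25.
Subtract 5 hours and 10 minutes → start 23:28 UTC on Apr 24.
Eucla is UTC+8:45: 23:28 + 8:45 = 08:13 on Apr 25.

08:13 on April 25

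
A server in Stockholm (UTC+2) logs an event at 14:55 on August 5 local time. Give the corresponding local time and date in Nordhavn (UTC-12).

00:55 on August 5

In UTC: 14:55 − 2:00 = 12:55 on Aug 5.
Nordhavn is UTC−12:00: 12:55 − 12:00 = 00:55 on Aug 5.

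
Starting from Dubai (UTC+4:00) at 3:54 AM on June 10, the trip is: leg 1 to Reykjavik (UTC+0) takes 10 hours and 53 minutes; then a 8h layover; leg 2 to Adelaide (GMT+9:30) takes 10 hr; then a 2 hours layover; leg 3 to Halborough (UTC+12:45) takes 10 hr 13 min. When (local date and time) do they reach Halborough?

5:45 AM on June 12

Convert departure to UTC: 3:54 AM − 4:00 = 11:54 PM UTC on Jun 9.
Add 10 hours 53 minutes leg 1 → 10:47 AM UTC (Jun 10).
Add 8 hours layover in Reykjavik → 6:47 PM UTC.
Add 10 hours leg 2 → 4:47 AM UTC (Jun 11).
Add 2 hours layover in Adelaide → 6:47 AM UTC.
Add 10 hours and 13 minutes leg 3 → 5:00 PM UTC.
Halborough is UTC+12:45, so local arrival = 5:00 PM + 12:45 = 5:45 AM on Jun 12.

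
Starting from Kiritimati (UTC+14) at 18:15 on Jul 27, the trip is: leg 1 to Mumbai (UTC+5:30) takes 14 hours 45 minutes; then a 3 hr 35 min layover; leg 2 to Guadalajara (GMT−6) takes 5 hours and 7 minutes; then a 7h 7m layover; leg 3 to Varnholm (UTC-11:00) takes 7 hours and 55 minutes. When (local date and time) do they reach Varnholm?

07:44 on July 28

Convert departure to UTC: 18:15 − 14:00 = 04:15 UTC on Jul 27.
Add 14 hours and 45 minutes leg 1 → 19:00 UTC.
Add 3 hours 35 minutes layover in Mumbai → 22:35 UTC.
Add 5 hours and 7 minutes leg 2 → 03:42 UTC (Jul 28).
Add 7 hours and 7 minutes layover in Guadalajara → 10:49 UTC.
Add 7 hours and 55 minutes leg 3 → 18:44 UTC.
Varnholm is UTC−11:00, so local arrival = 18:44 − 11:00 = 07:44 on Jul 28.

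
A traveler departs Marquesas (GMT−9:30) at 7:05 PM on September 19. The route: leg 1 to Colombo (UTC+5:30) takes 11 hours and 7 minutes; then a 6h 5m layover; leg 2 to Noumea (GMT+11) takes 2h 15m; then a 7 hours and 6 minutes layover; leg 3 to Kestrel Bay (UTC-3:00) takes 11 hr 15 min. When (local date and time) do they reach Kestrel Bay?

Convert departure to UTC: 7:05 PM + 9:30 = 4:35 AM UTC on Sep 20.
Add 11 hours and 7 minutes leg 1 → 3:42 PM UTC.
Add 6 hours and 5 minutes layover in Colombo → 9:47 PM UTC.
Add 2 hours 15 minutes leg 2 → 12:02 AM UTC (Sep 21).
Add 7 hours and 6 minutes layover in Noumea → 7:08 AM UTC.
Add 11 hours and 15 minutes leg 3 → 6:23 PM UTC.
Kestrel Bay is UTC−3:00, so local arrival = 6:23 PM − 3:00 = 3:23 PM on Sep 21.

3:23 PM on September 21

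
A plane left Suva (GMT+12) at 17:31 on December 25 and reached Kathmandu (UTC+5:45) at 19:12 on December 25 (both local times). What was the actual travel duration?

7 hours 56 minutes

Departure in UTC: 17:31 − 12:00 = 05:31 on Dec 25.
Arrival in UTC: 19:12 − 5:45 = 13:27 on Dec 25.
Elapsed = 13:27 − 05:31 = 7 hours 56 minutes.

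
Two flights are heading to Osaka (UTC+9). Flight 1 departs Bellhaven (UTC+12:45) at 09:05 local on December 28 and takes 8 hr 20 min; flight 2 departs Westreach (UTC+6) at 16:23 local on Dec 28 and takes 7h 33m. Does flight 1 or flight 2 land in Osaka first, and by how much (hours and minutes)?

the first, by 13 hours 16 minutes

Flight 1 in UTC: 09:05 − 12:45 = 20:20 on Dec 27.
+8 hours and 20 minutes → arrive 04:40 UTC on Dec 28.
Flight 2 in UTC: 16:23 − 6:00 = 10:23 on Dec 28.
+7 hours 33 minutes → arrive 17:56 UTC on Dec 28.
Flight 1 lands earlier by 13 hours 16 minutes.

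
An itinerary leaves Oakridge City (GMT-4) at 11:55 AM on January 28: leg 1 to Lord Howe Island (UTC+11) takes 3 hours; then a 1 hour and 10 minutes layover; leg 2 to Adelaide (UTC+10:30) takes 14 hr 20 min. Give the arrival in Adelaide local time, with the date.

8:55 PM on January 29

Convert departure to UTC: 11:55 AM + 4:00 = 3:55 PM UTC on Jan 28.
Add 3 hours leg 1 → 6:55 PM UTC.
Add 1 hour and 10 minutes layover in Lord Howe Island → 8:05 PM UTC.
Add 14 hours 20 minutes leg 2 → 10:25 AM UTC (Jan 29).
Adelaide is UTC+10:30, so local arrival = 10:25 AM + 10:30 = 8:55 PM on Jan 29.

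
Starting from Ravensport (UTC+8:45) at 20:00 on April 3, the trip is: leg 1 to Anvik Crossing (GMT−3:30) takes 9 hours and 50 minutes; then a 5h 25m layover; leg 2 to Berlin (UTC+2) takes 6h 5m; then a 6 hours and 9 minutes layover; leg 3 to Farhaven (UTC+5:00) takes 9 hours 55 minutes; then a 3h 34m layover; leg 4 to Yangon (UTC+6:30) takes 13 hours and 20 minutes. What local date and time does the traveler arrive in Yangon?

00:03 on April 6

Convert departure to UTC: 20:00 − 8:45 = 11:15 UTC on Apr 3.
Add 9 hours 50 minutes leg 1 → 21:05 UTC.
Add 5 hours and 25 minutes layover in Anvik Crossing → 02:30 UTC (Apr 4).
Add 6 hours 5 minutes leg 2 → 08:35 UTC.
Add 6 hours and 9 minutes layover in Berlin → 14:44 UTC.
Add 9 hours and 55 minutes leg 3 → 00:39 UTC (Apr 5).
Add 3 hours and 34 minutes layover in Farhaven → 04:13 UTC.
Add 13 hours and 20 minutes leg 4 → 17:33 UTC.
Yangon is UTC+6:30, so local arrival = 17:33 + 6:30 = 00:03 on Apr 6.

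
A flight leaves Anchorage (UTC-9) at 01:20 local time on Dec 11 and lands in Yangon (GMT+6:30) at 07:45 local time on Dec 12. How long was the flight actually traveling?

14 hours 55 minutes

Departure in UTC: 01:20 + 9:00 = 10:20 on Dec 11.
Arrival in UTC: 07:45 − 6:30 = 01:15 on Dec 12.
Elapsed = 01:15 − 10:20 (+1 day) = 14 hours 55 minutes.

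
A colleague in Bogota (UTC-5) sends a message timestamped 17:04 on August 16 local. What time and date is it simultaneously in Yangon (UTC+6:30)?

In UTC: 17:04 + 5:00 = 22:04 on Aug 16.
Yangon is UTC+6:30: 22:04 + 6:30 = 04:34 on Aug 17.

04:34 on Aug 17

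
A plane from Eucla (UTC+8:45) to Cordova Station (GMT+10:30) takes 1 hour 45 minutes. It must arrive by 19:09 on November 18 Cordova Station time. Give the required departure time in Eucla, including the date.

15:39 on Nov 18

Target arrival in UTC: 19:09 − 10:30 = 08:39 on Nov 18.
Subtract 1 hour 45 minutes → departure 06:54 UTC on Nov 18.
Eucla is UTC+8:45: 06:54 + 8:45 = 15:39 on Nov 18.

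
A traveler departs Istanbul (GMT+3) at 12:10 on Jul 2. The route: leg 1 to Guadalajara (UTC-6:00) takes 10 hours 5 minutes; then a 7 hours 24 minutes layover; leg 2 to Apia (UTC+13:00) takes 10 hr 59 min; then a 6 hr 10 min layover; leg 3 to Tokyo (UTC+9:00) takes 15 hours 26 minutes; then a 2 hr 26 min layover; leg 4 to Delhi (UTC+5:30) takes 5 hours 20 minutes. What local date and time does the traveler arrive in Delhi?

Convert departure to UTC: 12:10 − 3:00 = 09:10 UTC on Jul 2.
Add 10 hours 5 minutes leg 1 → 19:15 UTC.
Add 7 hours 24 minutes layover in Guadalajara → 02:39 UTC (Jul 3).
Add 10 hours and 59 minutes leg 2 → 13:38 UTC.
Add 6 hours 10 minutes layover in Apia → 19:48 UTC.
Add 15 hours 26 minutes leg 3 → 11:14 UTC (Jul 4).
Add 2 hours and 26 minutes layover in Tokyo → 13:40 UTC.
Add 5 hours and 20 minutes leg 4 → 19:00 UTC.
Delhi is UTC+5:30, so local arrival = 19:00 + 5:30 = 00:30 on Jul 5.

00:30 on July 5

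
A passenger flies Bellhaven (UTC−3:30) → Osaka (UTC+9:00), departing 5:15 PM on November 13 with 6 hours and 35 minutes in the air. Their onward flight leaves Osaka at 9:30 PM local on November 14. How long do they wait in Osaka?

9 hours 10 minutes

Convert departure to UTC: 5:15 PM + 3:30 = 8:45 PM UTC on Nov 13.
Add 6 hours and 35 minutes flight time → 3:20 AM UTC (Nov 14).
Osaka is UTC+9:00, so local arrival = 3:20 AM + 9:00 = 12:20 PM on Nov 14.
Layover = 9:30 PM − 12:20 PM = 9 hours 10 minutes.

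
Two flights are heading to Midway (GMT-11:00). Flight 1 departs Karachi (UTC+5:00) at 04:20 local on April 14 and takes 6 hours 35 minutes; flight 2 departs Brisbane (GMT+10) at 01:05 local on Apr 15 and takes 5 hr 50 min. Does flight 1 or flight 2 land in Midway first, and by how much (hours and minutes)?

Flight 1 in UTC: 04:20 − 5:00 = 23:20 on Apr 13.
+6 hours and 35 minutes → arrive 05:55 UTC on Apr 14.
Flight 2 in UTC: 01:05 − 10:00 = 15:05 on Apr 14.
+5 hours and 50 minutes → arrive 20:55 UTC on Apr 14.
Flight 1 lands earlier by 15 hours.

the first, by 15 hours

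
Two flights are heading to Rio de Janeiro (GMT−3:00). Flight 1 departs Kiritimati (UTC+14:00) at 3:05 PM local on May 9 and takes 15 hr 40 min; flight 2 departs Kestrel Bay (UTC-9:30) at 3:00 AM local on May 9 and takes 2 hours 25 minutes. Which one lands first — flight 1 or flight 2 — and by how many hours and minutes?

Flight 1 in UTC: 3:05 PM − 14:00 = 1:05 AM on May 9.
+15 hours 40 minutes → arrive 4:45 PM UTC on May 9.
Flight 2 in UTC: 3:00 AM + 9:30 = 12:30 PM on May 9.
+2 hours 25 minutes → arrive 2:55 PM UTC on May 9.
Flight 2 lands earlier by 1 hour 50 minutes.

the second, by 1 hour 50 minutes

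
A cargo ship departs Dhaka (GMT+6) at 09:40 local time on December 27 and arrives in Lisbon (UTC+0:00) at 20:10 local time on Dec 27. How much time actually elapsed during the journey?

Departure in UTC: 09:40 − 6:00 = 03:40 on Dec 27.
Arrival is already UTC: 20:10 on Dec 27.
Elapsed = 20:10 − 03:40 = 16 hours 30 minutes.

16 hours 30 minutes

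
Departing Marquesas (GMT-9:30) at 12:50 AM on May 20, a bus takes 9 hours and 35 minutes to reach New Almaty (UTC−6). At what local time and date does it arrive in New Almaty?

Convert departure to UTC: 12:50 AM + 9:30 = 10:20 AM UTC on May 20.
Add 9 hours and 35 minutes travel time → 7:55 PM UTC.
New Almaty is UTC−6:00, so local arrival = 7:55 PM − 6:00 = 1:55 PM on May 20.

1:55 PM on May 20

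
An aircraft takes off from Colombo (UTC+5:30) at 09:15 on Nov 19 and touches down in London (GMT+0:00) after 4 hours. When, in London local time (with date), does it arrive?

Convert departure to UTC: 09:15 − 5:30 = 03:45 UTC on Nov 19.
Add 4 hours travel time → 07:45 UTC.
London is UTC+0, so local arrival is the same: 07:45 on Nov 19.

07:45 on November 19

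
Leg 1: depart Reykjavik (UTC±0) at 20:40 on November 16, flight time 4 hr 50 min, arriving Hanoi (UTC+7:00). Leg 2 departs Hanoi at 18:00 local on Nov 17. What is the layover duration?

Reykjavik is at UTC+0, so departure is already 20:40 UTC on Nov 16.
Add 4 hours 50 minutes flight time → 01:30 UTC (Nov 17).
Hanoi is UTC+7:00, so local arrival = 01:30 + 7:00 = 08:30 on Nov 17.
Layover = 18:00 − 08:30 = 9 hours 30 minutes.

9 hours 30 minutes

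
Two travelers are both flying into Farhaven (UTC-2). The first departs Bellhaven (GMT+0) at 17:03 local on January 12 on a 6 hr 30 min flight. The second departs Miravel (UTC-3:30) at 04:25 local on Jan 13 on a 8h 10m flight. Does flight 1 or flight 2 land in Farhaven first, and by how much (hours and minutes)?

Flight 1 departs at 17:03 UTC (Jan 12).
+6 hours 30 minutes → arrive 23:33 UTC on Jan 12.
Flight 2 in UTC: 04:25 + 3:30 = 07:55 on Jan 13.
+8 hours 10 minutes → arrive 16:05 UTC on Jan 13.
Flight 1 lands earlier by 16 hours 32 minutes.

the first, by 16 hours 32 minutes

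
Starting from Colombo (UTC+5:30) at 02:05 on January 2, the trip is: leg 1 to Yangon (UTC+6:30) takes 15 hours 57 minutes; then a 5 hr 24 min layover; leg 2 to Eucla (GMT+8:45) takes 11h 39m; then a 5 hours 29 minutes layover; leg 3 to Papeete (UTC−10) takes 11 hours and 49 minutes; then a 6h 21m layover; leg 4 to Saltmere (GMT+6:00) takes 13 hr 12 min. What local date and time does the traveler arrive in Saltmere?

Convert departure to UTC: 02:05 − 5:30 = 20:35 UTC on Jan 1.
Add 15 hours 57 minutes leg 1 → 12:32 UTC (Jan 2).
Add 5 hours 24 minutes layover in Yangon → 17:56 UTC.
Add 11 hours and 39 minutes leg 2 → 05:35 UTC (Jan 3).
Add 5 hours 29 minutes layover in Eucla → 11:04 UTC.
Add 11 hours and 49 minutes leg 3 → 22:53 UTC.
Add 6 hours 21 minutes layover in Papeete → 05:14 UTC (Jan 4).
Add 13 hours 12 minutes leg 4 → 18:26 UTC.
Saltmere is UTC+6:00, so local arrival = 18:26 + 6:00 = 00:26 on Jan 5.

00:26 on January 5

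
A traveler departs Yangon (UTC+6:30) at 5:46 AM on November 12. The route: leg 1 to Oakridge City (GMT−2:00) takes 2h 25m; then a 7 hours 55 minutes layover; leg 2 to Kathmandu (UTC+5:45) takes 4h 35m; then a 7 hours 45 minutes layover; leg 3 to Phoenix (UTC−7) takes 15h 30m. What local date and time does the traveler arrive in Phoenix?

Convert departure to UTC: 5:46 AM − 6:30 = 11:16 PM UTC on Nov 11.
Add 2 hours 25 minutes leg 1 → 1:41 AM UTC (Nov 12).
Add 7 hours and 55 minutes layover in Oakridge City → 9:36 AM UTC.
Add 4 hours 35 minutes leg 2 → 2:11 PM UTC.
Add 7 hours and 45 minutes layover in Kathmandu → 9:56 PM UTC.
Add 15 hours 30 minutes leg 3 → 1:26 PM UTC (Nov 13).
Phoenix is UTC−7:00, so local arrival = 1:26 PM − 7:00 = 6:26 AM on Nov 13.

6:26 AM on November 13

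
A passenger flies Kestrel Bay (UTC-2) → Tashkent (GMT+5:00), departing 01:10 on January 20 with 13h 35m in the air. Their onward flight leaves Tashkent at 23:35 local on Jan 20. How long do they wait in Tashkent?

Convert departure to UTC: 01:10 + 2:00 = 03:10 UTC on Jan 20.
Add 13 hours 35 minutes flight time → 16:45 UTC.
Tashkent is UTC+5:00, so local arrival = 16:45 + 5:00 = 21:45 on Jan 20.
Layover = 23:35 − 21:45 = 1 hour 50 minutes.

1 hour 50 minutes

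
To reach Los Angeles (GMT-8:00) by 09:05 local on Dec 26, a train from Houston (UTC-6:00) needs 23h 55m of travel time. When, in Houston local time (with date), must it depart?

11:10 on December 25

Target arrival in UTC: 09:05 + 8:00 = 17:05 on Dec 26.
Subtract 23 hours 55 minutes → departure 17:10 UTC on Dec 25.
Houston is UTC−6:00: 17:10 − 6:00 = 11:10 on Dec 25.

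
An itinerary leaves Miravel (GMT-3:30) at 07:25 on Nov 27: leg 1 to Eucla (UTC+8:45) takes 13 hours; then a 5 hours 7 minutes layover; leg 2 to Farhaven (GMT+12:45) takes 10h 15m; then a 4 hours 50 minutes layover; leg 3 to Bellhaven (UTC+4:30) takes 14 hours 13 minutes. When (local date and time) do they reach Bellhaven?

14:50 on Nov 29

Convert departure to UTC: 07:25 + 3:30 = 10:55 UTC on Nov 27.
Add 13 hours leg 1 → 23:55 UTC.
Add 5 hours 7 minutes layover in Eucla → 05:02 UTC (Nov 28).
Add 10 hours 15 minutes leg 2 → 15:17 UTC.
Add 4 hours 50 minutes layover in Farhaven → 20:07 UTC.
Add 14 hours 13 minutes leg 3 → 10:20 UTC (Nov 29).
Bellhaven is UTC+4:30, so local arrival = 10:20 + 4:30 = 14:50 on Nov 29.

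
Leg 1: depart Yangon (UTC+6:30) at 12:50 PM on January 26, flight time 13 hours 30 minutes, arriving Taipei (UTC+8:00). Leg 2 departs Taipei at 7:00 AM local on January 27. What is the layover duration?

3 hours 10 minutes

Convert departure to UTC: 12:50 PM − 6:30 = 6:20 AM UTC on Jan 26.
Add 13 hours and 30 minutes flight time → 7:50 PM UTC.
Taipei is UTC+8:00, so local arrival = 7:50 PM + 8:00 = 3:50 AM on Jan 27.
Layover = 7:00 AM − 3:50 AM = 3 hours 10 minutes.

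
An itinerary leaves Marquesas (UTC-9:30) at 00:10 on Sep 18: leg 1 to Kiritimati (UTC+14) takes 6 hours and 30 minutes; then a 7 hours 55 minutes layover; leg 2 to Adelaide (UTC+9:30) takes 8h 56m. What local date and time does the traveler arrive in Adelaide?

Convert departure to UTC: 00:10 + 9:30 = 09:40 UTC on Sep 18.
Add 6 hours and 30 minutes leg 1 → 16:10 UTC.
Add 7 hours and 55 minutes layover in Kiritimati → 00:05 UTC (Sep 19).
Add 8 hours 56 minutes leg 2 → 09:01 UTC.
Adelaide is UTC+9:30, so local arrival = 09:01 + 9:30 = 18:31 on Sep 19.

18:31 on September 19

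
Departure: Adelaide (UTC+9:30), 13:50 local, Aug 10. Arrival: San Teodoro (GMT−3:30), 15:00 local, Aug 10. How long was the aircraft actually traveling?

14 hours 10 minutes

San Teodoro is 13:00 behind Adelaide.
Clock-face elapsed time (ignoring zones) is 1 hour 10 minutes.
Actual elapsed = 1 hour 10 minutes + 13:00 = 14 hours 10 minutes.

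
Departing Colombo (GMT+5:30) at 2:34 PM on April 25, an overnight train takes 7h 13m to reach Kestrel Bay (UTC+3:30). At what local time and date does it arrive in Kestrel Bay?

7:47 PM on April 25

Convert departure to UTC: 2:34 PM − 5:30 = 9:04 AM UTC on Apr 25.
Add 7 hours and 13 minutes travel time → 4:17 PM UTC.
Kestrel Bay is UTC+3:30, so local arrival = 4:17 PM + 3:30 = 7:47 PM on Apr 25.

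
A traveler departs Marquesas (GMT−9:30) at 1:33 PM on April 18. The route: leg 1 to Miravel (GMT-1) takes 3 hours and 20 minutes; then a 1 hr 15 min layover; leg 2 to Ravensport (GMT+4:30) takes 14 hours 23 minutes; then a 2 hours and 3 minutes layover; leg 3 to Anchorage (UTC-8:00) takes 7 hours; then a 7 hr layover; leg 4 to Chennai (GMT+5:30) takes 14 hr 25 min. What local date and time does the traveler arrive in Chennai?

5:59 AM on April 21

Convert departure to UTC: 1:33 PM + 9:30 = 11:03 PM UTC on Apr 18.
Add 3 hours and 20 minutes leg 1 → 2:23 AM UTC (Apr 19).
Add 1 hour 15 minutes layover in Miravel → 3:38 AM UTC.
Add 14 hours 23 minutes leg 2 → 6:01 PM UTC.
Add 2 hours 3 minutes layover in Ravensport → 8:04 PM UTC.
Add 7 hours leg 3 → 3:04 AM UTC (Apr 20).
Add 7 hours layover in Anchorage → 10:04 AM UTC.
Add 14 hours and 25 minutes leg 4 → 12:29 AM UTC (Apr 21).
Chennai is UTC+5:30, so local arrival = 12:29 AM + 5:30 = 5:59 AM on Apr 21.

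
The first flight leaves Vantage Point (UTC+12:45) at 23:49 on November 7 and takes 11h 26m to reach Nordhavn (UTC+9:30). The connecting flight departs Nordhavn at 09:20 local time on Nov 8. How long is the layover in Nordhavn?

1 hour 20 minutes

Convert departure to UTC: 23:49 − 12:45 = 11:04 UTC on Nov 7.
Add 11 hours 26 minutes flight time → 22:30 UTC.
Nordhavn is UTC+9:30, so local arrival = 22:30 + 9:30 = 08:00 on Nov 8.
Layover = 09:20 − 08:00 = 1 hour 20 minutes.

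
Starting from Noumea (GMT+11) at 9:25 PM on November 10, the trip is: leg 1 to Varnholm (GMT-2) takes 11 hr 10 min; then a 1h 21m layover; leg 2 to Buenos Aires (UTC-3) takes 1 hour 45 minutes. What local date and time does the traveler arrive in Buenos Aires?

Convert departure to UTC: 9:25 PM − 11:00 = 10:25 AM UTC on Nov 10.
Add 11 hours and 10 minutes leg 1 → 9:35 PM UTC.
Add 1 hour and 21 minutes layover in Varnholm → 10:56 PM UTC.
Add 1 hour 45 minutes leg 2 → 12:41 AM UTC (Nov 11).
Buenos Aires is UTC−3:00, so local arrival = 12:41 AM − 3:00 = 9:41 PM on Nov 10.

9:41 PM on Nov 10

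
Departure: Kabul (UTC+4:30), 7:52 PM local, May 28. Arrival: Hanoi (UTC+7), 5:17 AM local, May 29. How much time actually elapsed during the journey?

6 hours 55 minutes

Departure in UTC: 7:52 PM − 4:30 = 3:22 PM on May 28.
Arrival in UTC: 5:17 AM − 7:00 = 10:17 PM on May 28.
Elapsed = 10:17 PM − 3:22 PM = 6 hours 55 minutes.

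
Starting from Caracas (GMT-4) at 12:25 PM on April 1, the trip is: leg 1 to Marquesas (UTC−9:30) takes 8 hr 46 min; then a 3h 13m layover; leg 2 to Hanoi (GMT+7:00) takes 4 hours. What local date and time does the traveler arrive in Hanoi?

3:24 PM on April 2

Convert departure to UTC: 12:25 PM + 4:00 = 4:25 PM UTC on Apr 1.
Add 8 hours and 46 minutes leg 1 → 1:11 AM UTC (Apr 2).
Add 3 hours 13 minutes layover in Marquesas → 4:24 AM UTC.
Add 4 hours leg 2 → 8:24 AM UTC.
Hanoi is UTC+7:00, so local arrival = 8:24 AM + 7:00 = 3:24 PM on Apr 2.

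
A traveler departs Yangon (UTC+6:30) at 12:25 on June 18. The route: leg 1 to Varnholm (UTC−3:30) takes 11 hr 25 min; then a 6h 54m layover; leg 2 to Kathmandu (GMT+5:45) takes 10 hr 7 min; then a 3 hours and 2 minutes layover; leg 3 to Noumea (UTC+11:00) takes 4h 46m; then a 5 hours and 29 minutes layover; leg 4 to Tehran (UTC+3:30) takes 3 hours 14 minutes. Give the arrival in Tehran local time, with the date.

Convert departure to UTC: 12:25 − 6:30 = 05:55 UTC on Jun 18.
Add 11 hours 25 minutes leg 1 → 17:20 UTC.
Add 6 hours 54 minutes layover in Varnholm → 00:14 UTC (Jun 19).
Add 10 hours and 7 minutes leg 2 → 10:21 UTC.
Add 3 hours and 2 minutes layover in Kathmandu → 13:23 UTC.
Add 4 hours 46 minutes leg 3 → 18:09 UTC.
Add 5 hours 29 minutes layover in Noumea → 23:38 UTC.
Add 3 hours and 14 minutes leg 4 → 02:52 UTC (Jun 20).
Tehran is UTC+3:30, so local arrival = 02:52 + 3:30 = 06:22 on Jun 20.

06:22 on June 20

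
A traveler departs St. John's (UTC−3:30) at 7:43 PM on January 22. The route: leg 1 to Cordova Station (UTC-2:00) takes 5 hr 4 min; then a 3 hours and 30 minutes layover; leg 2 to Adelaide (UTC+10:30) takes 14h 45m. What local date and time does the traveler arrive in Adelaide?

Convert departure to UTC: 7:43 PM + 3:30 = 11:13 PM UTC on Jan 22.
Add 5 hours and 4 minutes leg 1 → 4:17 AM UTC (Jan 23).
Add 3 hours and 30 minutes layover in Cordova Station → 7:47 AM UTC.
Add 14 hours and 45 minutes leg 2 → 10:32 PM UTC.
Adelaide is UTC+10:30, so local arrival = 10:32 PM + 10:30 = 9:02 AM on Jan 24.

9:02 AM on January 24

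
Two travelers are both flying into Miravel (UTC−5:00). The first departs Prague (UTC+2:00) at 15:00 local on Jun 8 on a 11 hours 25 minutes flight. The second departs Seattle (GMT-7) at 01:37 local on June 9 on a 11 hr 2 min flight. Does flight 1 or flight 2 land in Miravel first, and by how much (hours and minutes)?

Flight 1 in UTC: 15:00 − 2:00 = 13:00 on Jun 8.
+11 hours 25 minutes → arrive 00:25 UTC on Jun 9.
Flight 2 in UTC: 01:37 + 7:00 = 08:37 on Jun 9.
+11 hours 2 minutes → arrive 19:39 UTC on Jun 9.
Flight 1 lands earlier by 19 hours 14 minutes.

the first, by 19 hours 14 minutes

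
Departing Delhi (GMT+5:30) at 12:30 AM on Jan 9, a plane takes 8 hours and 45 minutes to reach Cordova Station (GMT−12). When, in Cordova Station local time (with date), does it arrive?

Convert departure to UTC: 12:30 AM − 5:30 = 7:00 PM UTC on Jan 8.
Add 8 hours and 45 minutes travel time → 3:45 AM UTC (Jan 9).
Cordova Station is UTC−12:00, so local arrival = 3:45 AM − 12:00 = 3:45 PM on Jan 8.

3:45 PM on January 8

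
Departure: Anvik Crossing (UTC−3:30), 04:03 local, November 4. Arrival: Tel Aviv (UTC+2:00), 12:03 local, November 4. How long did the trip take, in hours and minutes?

Departure in UTC: 04:03 + 3:30 = 07:33 on Nov 4.
Arrival in UTC: 12:03 − 2:00 = 10:03 on Nov 4.
Elapsed = 10:03 − 07:33 = 2 hours 30 minutes.

2 hours 30 minutes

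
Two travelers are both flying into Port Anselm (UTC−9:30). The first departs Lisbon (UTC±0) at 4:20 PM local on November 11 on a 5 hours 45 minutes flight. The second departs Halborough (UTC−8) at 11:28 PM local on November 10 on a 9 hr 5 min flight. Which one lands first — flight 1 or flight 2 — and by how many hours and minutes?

the second, by 5 hours 32 minutes

Flight 1 departs at 4:20 PM UTC (Nov 11).
+5 hours and 45 minutes → arrive 10:05 PM UTC on Nov 11.
Flight 2 in UTC: 11:28 PM + 8:00 = 7:28 AM on Nov 11.
+9 hours and 5 minutes → arrive 4:33 PM UTC on Nov 11.
Flight 2 lands earlier by 5 hours 32 minutes.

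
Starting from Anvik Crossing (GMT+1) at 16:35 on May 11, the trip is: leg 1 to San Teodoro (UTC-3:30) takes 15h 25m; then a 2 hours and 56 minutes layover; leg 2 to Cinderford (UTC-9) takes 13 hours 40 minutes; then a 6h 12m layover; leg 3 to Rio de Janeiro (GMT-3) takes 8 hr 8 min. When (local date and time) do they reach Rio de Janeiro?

10:56 on May 13

Convert departure to UTC: 16:35 − 1:00 = 15:35 UTC on May 11.
Add 15 hours and 25 minutes leg 1 → 07:00 UTC (May 12).
Add 2 hours and 56 minutes layover in San Teodoro → 09:56 UTC.
Add 13 hours and 40 minutes leg 2 → 23:36 UTC.
Add 6 hours and 12 minutes layover in Cinderford → 05:48 UTC (May 13).
Add 8 hours 8 minutes leg 3 → 13:56 UTC.
Rio de Janeiro is UTC−3:00, so local arrival = 13:56 − 3:00 = 10:56 on May 13.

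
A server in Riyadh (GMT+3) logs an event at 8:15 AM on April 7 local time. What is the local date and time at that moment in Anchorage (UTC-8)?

9:15 PM on April 6

In UTC: 8:15 AM − 3:00 = 5:15 AM on Apr 7.
Anchorage is UTC−8:00: 5:15 AM − 8:00 = 9:15 PM on Apr 6.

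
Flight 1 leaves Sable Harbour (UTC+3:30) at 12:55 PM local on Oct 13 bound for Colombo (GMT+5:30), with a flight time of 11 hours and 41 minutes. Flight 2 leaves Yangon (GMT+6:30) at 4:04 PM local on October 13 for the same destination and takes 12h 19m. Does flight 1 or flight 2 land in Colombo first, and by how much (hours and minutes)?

the first, by 47 minutes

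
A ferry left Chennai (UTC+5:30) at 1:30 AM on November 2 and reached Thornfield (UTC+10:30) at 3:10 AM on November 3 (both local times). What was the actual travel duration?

20 hours 40 minutes

Thornfield is 5:00 ahead of Chennai.
Clock-face elapsed time (ignoring zones) is 25 hours 40 minutes.
Actual elapsed = 25 hours 40 minutes − 5:00 = 20 hours 40 minutes.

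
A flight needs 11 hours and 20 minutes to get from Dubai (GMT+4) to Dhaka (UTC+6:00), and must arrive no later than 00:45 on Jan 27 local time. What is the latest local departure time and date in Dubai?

11:25 on January 26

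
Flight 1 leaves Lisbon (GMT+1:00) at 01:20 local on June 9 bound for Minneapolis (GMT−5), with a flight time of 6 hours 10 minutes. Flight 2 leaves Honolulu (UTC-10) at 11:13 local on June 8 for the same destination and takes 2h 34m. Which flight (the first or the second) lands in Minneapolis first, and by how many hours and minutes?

Flight 1 in UTC: 01:20 − 1:00 = 00:20 on Jun 9.
+6 hours and 10 minutes → arrive 06:30 UTC on Jun 9.
Flight 2 in UTC: 11:13 + 10:00 = 21:13 on Jun 8.
+2 hours 34 minutes → arrive 23:47 UTC on Jun 8.
Flight 2 lands earlier by 6 hours 43 minutes.

the second, by 6 hours 43 minutes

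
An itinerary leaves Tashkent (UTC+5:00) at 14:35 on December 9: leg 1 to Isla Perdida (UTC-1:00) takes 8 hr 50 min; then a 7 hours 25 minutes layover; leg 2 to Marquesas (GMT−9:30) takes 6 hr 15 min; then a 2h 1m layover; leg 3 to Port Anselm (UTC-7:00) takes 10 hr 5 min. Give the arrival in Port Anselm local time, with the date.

13:11 on Dec 10

Convert departure to UTC: 14:35 − 5:00 = 09:35 UTC on Dec 9.
Add 8 hours and 50 minutes leg 1 → 18:25 UTC.
Add 7 hours 25 minutes layover in Isla Perdida → 01:50 UTC (Dec 10).
Add 6 hours 15 minutes leg 2 → 08:05 UTC.
Add 2 hours and 1 minute layover in Marquesas → 10:06 UTC.
Add 10 hours 5 minutes leg 3 → 20:11 UTC.
Port Anselm is UTC−7:00, so local arrival = 20:11 − 7:00 = 13:11 on Dec 10.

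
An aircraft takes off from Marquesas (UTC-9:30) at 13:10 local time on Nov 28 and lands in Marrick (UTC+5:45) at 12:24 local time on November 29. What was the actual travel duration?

Departure in UTC: 13:10 + 9:30 = 22:40 on Nov 28.
Arrival in UTC: 12:24 − 5:45 = 06:39 on Nov 29.
Elapsed = 06:39 − 22:40 (+1 day) = 7 hours 59 minutes.

7 hours 59 minutes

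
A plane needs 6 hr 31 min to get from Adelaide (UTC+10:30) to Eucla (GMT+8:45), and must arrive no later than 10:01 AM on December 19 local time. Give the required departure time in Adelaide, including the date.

Target arrival in UTC: 10:01 AM − 8:45 = 1:16 AM on Dec 19.
Subtract 6 hours 31 minutes → departure 6:45 PM UTC on Dec 18.
Adelaide is UTC+10:30: 6:45 PM + 10:30 = 5:15 AM on Dec 19.

5:15 AM on December 19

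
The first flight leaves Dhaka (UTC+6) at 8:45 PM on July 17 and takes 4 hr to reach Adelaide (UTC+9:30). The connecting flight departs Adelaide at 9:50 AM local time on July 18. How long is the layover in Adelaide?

5 hours 35 minutes

Convert departure to UTC: 8:45 PM − 6:00 = 2:45 PM UTC on Jul 17.
Add 4 hours flight time → 6:45 PM UTC.
Adelaide is UTC+9:30, so local arrival = 6:45 PM + 9:30 = 4:15 AM on Jul 18.
Layover = 9:50 AM − 4:15 AM = 5 hours 35 minutes.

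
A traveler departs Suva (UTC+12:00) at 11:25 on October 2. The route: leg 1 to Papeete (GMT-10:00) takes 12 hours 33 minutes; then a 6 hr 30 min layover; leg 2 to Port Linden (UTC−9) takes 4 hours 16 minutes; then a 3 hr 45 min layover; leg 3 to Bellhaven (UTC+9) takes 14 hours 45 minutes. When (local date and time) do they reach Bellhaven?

Convert departure to UTC: 11:25 − 12:00 = 23:25 UTC on Oct 1.
Add 12 hours 33 minutes leg 1 → 11:58 UTC (Oct 2).
Add 6 hours 30 minutes layover in Papeete → 18:28 UTC.
Add 4 hours and 16 minutes leg 2 → 22:44 UTC.
Add 3 hours and 45 minutes layover in Port Linden → 02:29 UTC (Oct 3).
Add 14 hours and 45 minutes leg 3 → 17:14 UTC.
Bellhaven is UTC+9:00, so local arrival = 17:14 + 9:00 = 02:14 on Oct 4.

02:14 on October 4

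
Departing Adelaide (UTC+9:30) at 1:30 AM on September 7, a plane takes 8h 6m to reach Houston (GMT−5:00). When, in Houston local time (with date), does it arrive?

7:06 PM on Sep 6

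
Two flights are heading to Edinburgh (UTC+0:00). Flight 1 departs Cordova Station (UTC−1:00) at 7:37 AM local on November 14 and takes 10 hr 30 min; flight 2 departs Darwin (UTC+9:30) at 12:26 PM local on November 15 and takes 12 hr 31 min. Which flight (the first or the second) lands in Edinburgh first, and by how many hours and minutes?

Flight 1 in UTC: 7:37 AM + 1:00 = 8:37 AM on Nov 14.
+10 hours 30 minutes → arrive 7:07 PM UTC on Nov 14.
Flight 2 in UTC: 12:26 PM − 9:30 = 2:56 AM on Nov 15.
+12 hours and 31 minutes → arrive 3:27 PM UTC on Nov 15.
Flight 1 lands earlier by 20 hours 20 minutes.

the first, by 20 hours 20 minutes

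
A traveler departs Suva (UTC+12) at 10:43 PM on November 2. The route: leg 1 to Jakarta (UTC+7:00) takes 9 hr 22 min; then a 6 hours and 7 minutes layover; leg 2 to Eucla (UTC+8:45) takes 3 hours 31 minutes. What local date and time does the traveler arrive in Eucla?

2:28 PM on November 3

Convert departure to UTC: 10:43 PM − 12:00 = 10:43 AM UTC on Nov 2.
Add 9 hours and 22 minutes leg 1 → 8:05 PM UTC.
Add 6 hours 7 minutes layover in Jakarta → 2:12 AM UTC (Nov 3).
Add 3 hours and 31 minutes leg 2 → 5:43 AM UTC.
Eucla is UTC+8:45, so local arrival = 5:43 AM + 8:45 = 2:28 PM on Nov 3.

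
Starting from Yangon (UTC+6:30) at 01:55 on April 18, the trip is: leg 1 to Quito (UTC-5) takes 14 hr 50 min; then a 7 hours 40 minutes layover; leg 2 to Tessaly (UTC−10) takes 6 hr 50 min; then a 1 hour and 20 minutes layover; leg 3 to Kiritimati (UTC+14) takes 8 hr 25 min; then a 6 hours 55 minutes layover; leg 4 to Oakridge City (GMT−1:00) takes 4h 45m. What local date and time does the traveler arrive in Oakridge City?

21:10 on April 19

Convert departure to UTC: 01:55 − 6:30 = 19:25 UTC on Apr 17.
Add 14 hours and 50 minutes leg 1 → 10:15 UTC (Apr 18).
Add 7 hours 40 minutes layover in Quito → 17:55 UTC.
Add 6 hours and 50 minutes leg 2 → 00:45 UTC (Apr 19).
Add 1 hour and 20 minutes layover in Tessaly → 02:05 UTC.
Add 8 hours 25 minutes leg 3 → 10:30 UTC.
Add 6 hours 55 minutes layover in Kiritimati → 17:25 UTC.
Add 4 hours 45 minutes leg 4 → 22:10 UTC.
Oakridge City is UTC−1:00, so local arrival = 22:10 − 1:00 = 21:10 on Apr 19.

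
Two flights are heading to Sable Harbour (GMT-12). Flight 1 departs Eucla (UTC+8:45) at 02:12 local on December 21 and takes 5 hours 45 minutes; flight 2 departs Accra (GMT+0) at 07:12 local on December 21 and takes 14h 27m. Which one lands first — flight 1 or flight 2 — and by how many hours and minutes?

Flight 1 in UTC: 02:12 − 8:45 = 17:27 on Dec 20.
+5 hours 45 minutes → arrive 23:12 UTC on Dec 20.
Flight 2 departs at 07:12 UTC (Dec 21).
+14 hours 27 minutes → arrive 21:39 UTC on Dec 21.
Flight 1 lands earlier by 22 hours 27 minutes.

the first, by 22 hours 27 minutes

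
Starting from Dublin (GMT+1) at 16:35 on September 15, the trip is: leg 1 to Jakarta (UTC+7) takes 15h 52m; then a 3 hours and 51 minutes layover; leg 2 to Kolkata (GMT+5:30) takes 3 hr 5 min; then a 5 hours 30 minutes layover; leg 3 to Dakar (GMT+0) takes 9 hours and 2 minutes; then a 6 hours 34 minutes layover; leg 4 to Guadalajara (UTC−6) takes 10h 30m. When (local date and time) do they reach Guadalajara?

15:59 on Sep 17

Convert departure to UTC: 16:35 − 1:00 = 15:35 UTC on Sep 15.
Add 15 hours and 52 minutes leg 1 → 07:27 UTC (Sep 16).
Add 3 hours and 51 minutes layover in Jakarta → 11:18 UTC.
Add 3 hours and 5 minutes leg 2 → 14:23 UTC.
Add 5 hours 30 minutes layover in Kolkata → 19:53 UTC.
Add 9 hours and 2 minutes leg 3 → 04:55 UTC (Sep 17).
Add 6 hours 34 minutes layover in Dakar → 11:29 UTC.
Add 10 hours and 30 minutes leg 4 → 21:59 UTC.
Guadalajara is UTC−6:00, so local arrival = 21:59 − 6:00 = 15:59 on Sep 17.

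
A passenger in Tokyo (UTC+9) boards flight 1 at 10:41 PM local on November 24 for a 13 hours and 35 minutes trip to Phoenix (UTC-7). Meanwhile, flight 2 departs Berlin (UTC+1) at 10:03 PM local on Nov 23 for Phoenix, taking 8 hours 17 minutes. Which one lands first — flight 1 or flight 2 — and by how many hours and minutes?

the second, by 21 hours 56 minutes

Flight 1 in UTC: 10:41 PM − 9:00 = 1:41 PM on Nov 24.
+13 hours and 35 minutes → arrive 3:16 AM UTC on Nov 25.
Flight 2 in UTC: 10:03 PM − 1:00 = 9:03 PM on Nov 23.
+8 hours 17 minutes → arrive 5:20 AM UTC on Nov 24.
Flight 2 lands earlier by 21 hours 56 minutes.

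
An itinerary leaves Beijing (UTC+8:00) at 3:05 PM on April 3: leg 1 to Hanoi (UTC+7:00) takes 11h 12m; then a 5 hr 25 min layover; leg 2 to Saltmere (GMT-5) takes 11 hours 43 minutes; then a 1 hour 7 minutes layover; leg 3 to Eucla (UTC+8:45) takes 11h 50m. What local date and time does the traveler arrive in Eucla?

9:07 AM on Apr 5

Convert departure to UTC: 3:05 PM − 8:00 = 7:05 AM UTC on Apr 3.
Add 11 hours and 12 minutes leg 1 → 6:17 PM UTC.
Add 5 hours and 25 minutes layover in Hanoi → 11:42 PM UTC.
Add 11 hours and 43 minutes leg 2 → 11:25 AM UTC (Apr 4).
Add 1 hour and 7 minutes layover in Saltmere → 12:32 PM UTC.
Add 11 hours 50 minutes leg 3 → 12:22 AM UTC (Apr 5).
Eucla is UTC+8:45, so local arrival = 12:22 AM + 8:45 = 9:07 AM on Apr 5.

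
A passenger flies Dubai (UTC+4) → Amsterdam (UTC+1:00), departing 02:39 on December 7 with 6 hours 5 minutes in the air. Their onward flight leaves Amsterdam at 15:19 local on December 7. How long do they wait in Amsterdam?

9 hours 35 minutes

Convert departure to UTC: 02:39 − 4:00 = 22:39 UTC on Dec 6.
Add 6 hours and 5 minutes flight time → 04:44 UTC (Dec 7).
Amsterdam is UTC+1:00, so local arrival = 04:44 + 1:00 = 05:44 on Dec 7.
Layover = 15:19 − 05:44 = 9 hours 35 minutes.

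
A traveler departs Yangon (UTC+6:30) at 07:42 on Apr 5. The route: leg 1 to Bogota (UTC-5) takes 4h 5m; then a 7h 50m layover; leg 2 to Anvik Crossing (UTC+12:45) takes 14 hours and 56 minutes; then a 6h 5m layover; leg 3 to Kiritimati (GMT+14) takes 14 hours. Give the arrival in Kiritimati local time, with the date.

14:08 on April 7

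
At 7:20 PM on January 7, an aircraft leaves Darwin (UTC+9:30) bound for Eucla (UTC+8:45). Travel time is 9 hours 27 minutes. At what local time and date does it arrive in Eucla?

4:02 AM on Jan 8

Convert departure to UTC: 7:20 PM − 9:30 = 9:50 AM UTC on Jan 7.
Add 9 hours and 27 minutes travel time → 7:17 PM UTC.
Eucla is UTC+8:45, so local arrival = 7:17 PM + 8:45 = 4:02 AM on Jan 8.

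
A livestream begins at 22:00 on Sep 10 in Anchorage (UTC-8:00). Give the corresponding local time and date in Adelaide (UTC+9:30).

Adelaide is 17:30 ahead of Anchorage.
Shift by the zone difference: 22:00 + 17:30 = 15:30 on Sep 11 in Adelaide.

15:30 on September 11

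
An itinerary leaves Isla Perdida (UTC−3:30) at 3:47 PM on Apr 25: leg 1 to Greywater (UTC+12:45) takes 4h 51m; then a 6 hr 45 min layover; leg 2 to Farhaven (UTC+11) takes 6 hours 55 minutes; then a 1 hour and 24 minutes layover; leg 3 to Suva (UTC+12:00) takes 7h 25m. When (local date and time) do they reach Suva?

Convert departure to UTC: 3:47 PM + 3:30 = 7:17 PM UTC on Apr 25.
Add 4 hours 51 minutes leg 1 → 12:08 AM UTC (Apr 26).
Add 6 hours and 45 minutes layover in Greywater → 6:53 AM UTC.
Add 6 hours 55 minutes leg 2 → 1:48 PM UTC.
Add 1 hour and 24 minutes layover in Farhaven → 3:12 PM UTC.
Add 7 hours 25 minutes leg 3 → 10:37 PM UTC.
Suva is UTC+12:00, so local arrival = 10:37 PM + 12:00 = 10:37 AM on Apr 27.

10:37 AM on Apr 27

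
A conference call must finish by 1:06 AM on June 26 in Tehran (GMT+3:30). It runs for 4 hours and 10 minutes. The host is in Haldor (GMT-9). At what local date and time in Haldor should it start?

8:26 AM on Jun 25

Target end time in UTC: 1:06 AM − 3:30 = 9:36 PM on Jun 25.
Subtract 4 hours and 10 minutes → start 5:26 PM UTC on Jun 25.
Haldor is UTC−9:00: 5:26 PM − 9:00 = 8:26 AM on Jun 25.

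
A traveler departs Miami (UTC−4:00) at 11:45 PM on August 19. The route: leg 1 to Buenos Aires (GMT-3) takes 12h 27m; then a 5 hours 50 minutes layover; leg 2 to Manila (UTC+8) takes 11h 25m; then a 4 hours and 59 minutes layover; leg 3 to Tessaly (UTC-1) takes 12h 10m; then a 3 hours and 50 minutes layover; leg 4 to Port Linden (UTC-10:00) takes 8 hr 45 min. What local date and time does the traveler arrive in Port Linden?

5:11 AM on Aug 22

Convert departure to UTC: 11:45 PM + 4:00 = 3:45 AM UTC on Aug 20.
Add 12 hours 27 minutes leg 1 → 4:12 PM UTC.
Add 5 hours and 50 minutes layover in Buenos Aires → 10:02 PM UTC.
Add 11 hours and 25 minutes leg 2 → 9:27 AM UTC (Aug 21).
Add 4 hours 59 minutes layover in Manila → 2:26 PM UTC.
Add 12 hours 10 minutes leg 3 → 2:36 AM UTC (Aug 22).
Add 3 hours 50 minutes layover in Tessaly → 6:26 AM UTC.
Add 8 hours and 45 minutes leg 4 → 3:11 PM UTC.
Port Linden is UTC−10:00, so local arrival = 3:11 PM − 10:00 = 5:11 AM on Aug 22.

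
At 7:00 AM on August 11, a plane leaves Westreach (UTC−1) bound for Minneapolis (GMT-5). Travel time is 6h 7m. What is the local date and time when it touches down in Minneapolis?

9:07 AM on August 11

Minneapolis is 4:00 behind Westreach.
After 6 hours 7 minutes it is 1:07 PM in Westreach.
Shift by the zone difference: 1:07 PM − 4:00 = 9:07 AM on Aug 11 in Minneapolis.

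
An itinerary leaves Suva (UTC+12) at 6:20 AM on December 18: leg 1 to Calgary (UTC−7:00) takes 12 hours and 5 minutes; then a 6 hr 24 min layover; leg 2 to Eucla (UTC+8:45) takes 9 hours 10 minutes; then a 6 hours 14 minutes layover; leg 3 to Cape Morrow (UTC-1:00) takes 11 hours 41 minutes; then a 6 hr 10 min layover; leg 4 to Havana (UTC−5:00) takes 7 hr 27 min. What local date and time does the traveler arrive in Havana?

12:31 AM on December 20

Convert departure to UTC: 6:20 AM − 12:00 = 6:20 PM UTC on Dec 17.
Add 12 hours 5 minutes leg 1 → 6:25 AM UTC (Dec 18).
Add 6 hours 24 minutes layover in Calgary → 12:49 PM UTC.
Add 9 hours and 10 minutes leg 2 → 9:59 PM UTC.
Add 6 hours and 14 minutes layover in Eucla → 4:13 AM UTC (Dec 19).
Add 11 hours and 41 minutes leg 3 → 3:54 PM UTC.
Add 6 hours 10 minutes layover in Cape Morrow → 10:04 PM UTC.
Add 7 hours and 27 minutes leg 4 → 5:31 AM UTC (Dec 20).
Havana is UTC−5:00, so local arrival = 5:31 AM − 5:00 = 12:31 AM on Dec 20.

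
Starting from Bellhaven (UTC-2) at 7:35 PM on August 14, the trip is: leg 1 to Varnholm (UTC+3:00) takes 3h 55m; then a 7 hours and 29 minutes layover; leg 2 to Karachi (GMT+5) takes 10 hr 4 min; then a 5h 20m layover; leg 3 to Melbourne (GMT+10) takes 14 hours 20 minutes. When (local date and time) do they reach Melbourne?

Convert departure to UTC: 7:35 PM + 2:00 = 9:35 PM UTC on Aug 14.
Add 3 hours and 55 minutes leg 1 → 1:30 AM UTC (Aug 15).
Add 7 hours and 29 minutes layover in Varnholm → 8:59 AM UTC.
Add 10 hours 4 minutes leg 2 → 7:03 PM UTC.
Add 5 hours and 20 minutes layover in Karachi → 12:23 AM UTC (Aug 16).
Add 14 hours 20 minutes leg 3 → 2:43 PM UTC.
Melbourne is UTC+10:00, so local arrival = 2:43 PM + 10:00 = 12:43 AM on Aug 17.

12:43 AM on August 17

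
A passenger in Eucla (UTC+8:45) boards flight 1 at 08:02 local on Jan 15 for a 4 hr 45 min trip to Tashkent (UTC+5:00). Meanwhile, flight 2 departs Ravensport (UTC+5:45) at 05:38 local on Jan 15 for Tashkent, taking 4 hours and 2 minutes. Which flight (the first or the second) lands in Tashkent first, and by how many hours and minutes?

Flight 1 in UTC: 08:02 − 8:45 = 23:17 on Jan 14.
+4 hours and 45 minutes → arrive 04:02 UTC on Jan 15.
Flight 2 in UTC: 05:38 − 5:45 = 23:53 on Jan 14.
+4 hours 2 minutes → arrive 03:55 UTC on Jan 15.
Flight 2 lands earlier by 7 minutes.

the second, by 7 minutes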